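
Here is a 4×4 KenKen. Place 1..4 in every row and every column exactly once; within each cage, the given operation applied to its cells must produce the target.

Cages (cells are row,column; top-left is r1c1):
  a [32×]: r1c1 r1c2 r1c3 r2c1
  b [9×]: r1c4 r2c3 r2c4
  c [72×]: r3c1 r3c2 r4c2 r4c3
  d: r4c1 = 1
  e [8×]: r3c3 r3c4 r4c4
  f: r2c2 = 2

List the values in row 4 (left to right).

1 3 2 4

Cage b has product 9, which forces r1c4 = 3.
Cage a has product 32, which forces r2c1 = 4.
Cage f is given, which forces r2c2 = 2.
Cage b has product 9, leaving r2c3 = 3.
Cage b needs product 9, which forces r2c4 = 1.
Cage d is given; hence r4c1 = 1.
Column 1 already has 1; hence r1c1 = 2.
The 4 cells of cage c must have product 72; hence r3c1 = 3.
Cage c has product 72, leaving r3c2 = 4.
Cage e has product 8, which forces r3c3 = 1.
Row 3 already has 4, which forces r3c4 = 2.
The 4 cells of cage c must have product 72, which forces r4c2 = 3.
The 4 cells of cage c must have product 72; hence r4c3 = 2.
2 is placed in column 4; hence r4c4 = 4.
4 is placed in column 2, so r1c2 = 1.
Column 3 now contains 1; hence r1c3 = 4.
The full grid is 2 1 4 3 / 4 2 3 1 / 3 4 1 2 / 1 3 2 4.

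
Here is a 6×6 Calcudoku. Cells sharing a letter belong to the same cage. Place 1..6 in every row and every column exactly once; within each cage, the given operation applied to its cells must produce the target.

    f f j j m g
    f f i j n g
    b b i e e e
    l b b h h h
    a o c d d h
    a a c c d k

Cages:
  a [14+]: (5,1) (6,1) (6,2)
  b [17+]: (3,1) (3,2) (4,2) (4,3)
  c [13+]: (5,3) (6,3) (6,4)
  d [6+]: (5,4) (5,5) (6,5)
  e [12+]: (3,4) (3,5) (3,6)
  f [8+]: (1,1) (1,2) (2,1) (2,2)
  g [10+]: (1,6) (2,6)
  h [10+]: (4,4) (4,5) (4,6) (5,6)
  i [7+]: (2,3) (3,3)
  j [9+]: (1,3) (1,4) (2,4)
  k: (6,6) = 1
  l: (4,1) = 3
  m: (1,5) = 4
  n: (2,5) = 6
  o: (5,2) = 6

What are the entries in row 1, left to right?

2 3 1 5 4 6

Cage m is a single given cell, which forces (1,5) = 4.
Row 1 already has 4, which forces (1,6) = 6.
Cage n is a single given cell; hence (2,5) = 6.
Column 6 already has 6, which forces (2,6) = 4.
L is a freebie, so (4,1) = 3.
O is a freebie, so (5,2) = 6.
K is a freebie; hence (6,6) = 1.
Row 4 needs a 6, and only (4,3) is open for it.
Column 3 needs a 1, and only (1,3) is open for it.
Row 1 now contains 1, which forces (1,1) = 2.
Cage f has sum 8, leaving (1,2) = 3.
Row 1 already has 3, leaving (1,4) = 5.
The 4 cells of cage f must have sum 8; hence (2,1) = 1.
Cage f needs sum 8, so (2,2) = 2.
5 is placed in column 4; hence (2,4) = 3.
Row 2 now contains 3; hence (2,3) = 5.
Cage i's pair has sum 7; hence (3,3) = 2.
The 3 cells of cage c must have sum 13, which forces (6,4) = 6.
Column 4 now contains 6; hence (3,4) = 4.
Cage a has sum 14, which forces (5,1) = 5.
6 is placed in row 6, which forces (6,1) = 4.
Cage a has sum 14, leaving (6,2) = 5.
4 is placed in row 6; hence (6,3) = 3.
Row 6 already has 3; hence (6,5) = 2.
5 is placed in column 1, so (3,1) = 6.
4 is placed in row 3, leaving (3,2) = 1.
The 4 cells of cage b must have sum 17, so (4,2) = 4.
The 4 cells of cage h must have sum 10, which forces (4,4) = 2.
2 is placed in column 5, leaving (4,5) = 1.
The 4 cells of cage h must have sum 10; hence (4,6) = 5.
3 is placed in column 3, leaving (5,3) = 4.
The 3 cells of cage d must have sum 6, which forces (5,4) = 1.
Cage d has sum 6, which forces (5,5) = 3.
The 4 cells of cage h must have sum 10, leaving (5,6) = 2.
3 is placed in column 5, which forces (3,5) = 5.
Column 6 already has 5; hence (3,6) = 3.
Completed grid: 2 3 1 5 4 6 / 1 2 5 3 6 4 / 6 1 2 4 5 3 / 3 4 6 2 1 5 / 5 6 4 1 3 2 / 4 5 3 6 2 1.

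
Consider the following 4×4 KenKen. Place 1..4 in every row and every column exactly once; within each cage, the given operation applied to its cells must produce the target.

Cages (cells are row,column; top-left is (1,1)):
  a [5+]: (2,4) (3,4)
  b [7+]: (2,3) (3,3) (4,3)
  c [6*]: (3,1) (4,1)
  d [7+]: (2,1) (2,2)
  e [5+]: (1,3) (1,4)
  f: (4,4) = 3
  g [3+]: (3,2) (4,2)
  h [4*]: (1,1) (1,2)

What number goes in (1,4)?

Cage f is a single given cell, leaving (4,4) = 3.
Cage c's pair has product 6, which forces (3,1) = 3.
Row 4 already has 3; hence (4,1) = 2.
Row 4 already has 2, which forces (4,2) = 1.
Row 4 now contains 1, which forces (4,3) = 4.
The two cells of cage h must have product 4; hence (1,1) = 1.
Column 2 now contains 1, which forces (1,2) = 4.
Row 1 now contains 1; hence (1,3) = 3.
Row 1 now contains 4; hence (1,4) = 2.
Column 1 now contains 3, leaving (2,1) = 4.
Cage d needs two cells with sum 7; hence (2,2) = 3.
Row 2 now contains 4; hence (2,4) = 1.
Column 2 now contains 1, so (3,2) = 2.
Row 3 now contains 2, so (3,3) = 1.
Column 4 already has 1, so (3,4) = 4.
1 is placed in row 2, which forces (2,3) = 2.
Filled in: 1 4 3 2 / 4 3 2 1 / 3 2 1 4 / 2 1 4 3.

2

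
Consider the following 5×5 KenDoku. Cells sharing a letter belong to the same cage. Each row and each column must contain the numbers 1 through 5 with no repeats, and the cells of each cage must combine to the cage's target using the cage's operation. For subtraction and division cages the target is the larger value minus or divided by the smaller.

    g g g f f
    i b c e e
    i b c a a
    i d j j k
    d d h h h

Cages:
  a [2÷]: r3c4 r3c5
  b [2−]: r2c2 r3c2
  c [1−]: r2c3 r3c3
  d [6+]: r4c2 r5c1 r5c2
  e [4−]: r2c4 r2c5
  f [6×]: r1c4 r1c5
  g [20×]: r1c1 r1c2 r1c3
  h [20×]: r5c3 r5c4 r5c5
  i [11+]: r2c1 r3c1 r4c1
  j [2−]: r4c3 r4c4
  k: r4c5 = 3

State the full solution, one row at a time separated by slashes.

Cage k is given, which forces r4c5 = 3.
Cage f needs two cells with product 6, so r1c4 = 3.
Column 5 already has 3, leaving r1c5 = 2.
The two cells of cage a must have quotient 2, which forces r3c4 = 2.
Column 4 now contains 2, leaving r4c4 = 4.
Row 4 now contains 4, so r4c3 = 2.
Cage i has sum 11, which forces r2c1 = 2.
Cage i needs sum 11, so r3c1 = 4.
Row 3 already has 4, which forces r3c5 = 1.
Row 4 now contains 2, leaving r4c1 = 5.
Row 4 now contains 2, which forces r4c2 = 1.
Column 1 already has 5, which forces r1c1 = 1.
Cage c needs two cells with difference 1; hence r2c3 = 4.
The two cells of cage e must have difference 4, so r2c4 = 1.
Column 5 already has 1; hence r2c5 = 5.
Column 1 already has 1, which forces r5c1 = 3.
Column 4 already has 1, so r5c4 = 5.
Column 5 already has 5, which forces r5c5 = 4.
Cage g has product 20, leaving r1c2 = 4.
4 is placed in column 3; hence r1c3 = 5.
5 is placed in row 2; hence r2c2 = 3.
Cage b's pair has difference 2, leaving r3c2 = 5.
Column 3 already has 5, so r3c3 = 3.
4 is placed in row 5, so r5c2 = 2.
5 is placed in row 5, which forces r5c3 = 1.

1 4 5 3 2 / 2 3 4 1 5 / 4 5 3 2 1 / 5 1 2 4 3 / 3 2 1 5 4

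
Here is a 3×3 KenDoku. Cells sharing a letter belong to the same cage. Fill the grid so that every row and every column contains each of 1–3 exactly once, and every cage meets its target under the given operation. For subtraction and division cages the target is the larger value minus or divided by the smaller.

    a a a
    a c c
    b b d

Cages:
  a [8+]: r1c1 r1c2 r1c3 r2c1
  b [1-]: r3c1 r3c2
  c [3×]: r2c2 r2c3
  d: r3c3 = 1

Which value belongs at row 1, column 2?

The 4 cells of cage a must have sum 8, which forces r2c1 = 2.
Cage d is a single given cell, which forces r3c3 = 1.
Cage c needs two cells with product 3, so r2c2 = 1.
Column 3 already has 1, leaving r2c3 = 3.
Row 3 now contains 1, which forces r3c1 = 3.
Cage b needs two cells with difference 1; hence r3c2 = 2.
Column 1 already has 3, so r1c1 = 1.
Column 2 now contains 2; hence r1c2 = 3.
Column 3 now contains 3, so r1c3 = 2.
Completed grid: 1 3 2 / 2 1 3 / 3 2 1.

3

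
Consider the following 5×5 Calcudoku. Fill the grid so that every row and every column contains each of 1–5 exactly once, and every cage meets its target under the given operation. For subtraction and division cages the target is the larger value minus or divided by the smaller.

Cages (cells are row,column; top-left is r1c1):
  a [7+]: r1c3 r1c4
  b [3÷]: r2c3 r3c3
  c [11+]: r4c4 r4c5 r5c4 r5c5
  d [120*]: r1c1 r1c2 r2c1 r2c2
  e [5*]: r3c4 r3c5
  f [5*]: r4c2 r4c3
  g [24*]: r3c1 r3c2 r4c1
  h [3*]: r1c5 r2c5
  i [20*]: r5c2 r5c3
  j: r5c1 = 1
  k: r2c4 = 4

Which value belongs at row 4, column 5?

4

Cage k is a single given cell, which forces r2c4 = 4.
Cage j is given, which forces r5c1 = 1.
In row 1, 1 can only go at r1c5, so r1c5 = 1.
Column 5 now contains 1, leaving r2c5 = 3.
The two cells of cage e must have product 5, which forces r3c4 = 1.
Column 5 now contains 1, leaving r3c5 = 5.
3 is placed in row 2, which forces r2c3 = 1.
Row 3 now contains 1, so r3c3 = 3.
1 is placed in column 3; hence r4c3 = 5.
5 is placed in column 3, so r5c3 = 4.
Row 5 already has 4, leaving r5c5 = 2.
Column 3 now contains 4; hence r1c3 = 2.
The two cells of cage a must have sum 7; hence r1c4 = 5.
Cage g has product 24, leaving r4c1 = 3.
Row 4 already has 5, leaving r4c2 = 1.
Cage c has sum 11, so r4c4 = 2.
Column 5 now contains 2; hence r4c5 = 4.
Row 5 already has 4; hence r5c2 = 5.
2 is placed in row 5, so r5c4 = 3.
Column 1 now contains 3; hence r1c1 = 4.
The 4 cells of cage d must have product 120, which forces r1c2 = 3.
Cage d has product 120, which forces r2c1 = 5.
Column 2 already has 5; hence r2c2 = 2.
4 is placed in column 1, leaving r3c1 = 2.
Column 2 now contains 2, leaving r3c2 = 4.
Filled in: 4 3 2 5 1 / 5 2 1 4 3 / 2 4 3 1 5 / 3 1 5 2 4 / 1 5 4 3 2.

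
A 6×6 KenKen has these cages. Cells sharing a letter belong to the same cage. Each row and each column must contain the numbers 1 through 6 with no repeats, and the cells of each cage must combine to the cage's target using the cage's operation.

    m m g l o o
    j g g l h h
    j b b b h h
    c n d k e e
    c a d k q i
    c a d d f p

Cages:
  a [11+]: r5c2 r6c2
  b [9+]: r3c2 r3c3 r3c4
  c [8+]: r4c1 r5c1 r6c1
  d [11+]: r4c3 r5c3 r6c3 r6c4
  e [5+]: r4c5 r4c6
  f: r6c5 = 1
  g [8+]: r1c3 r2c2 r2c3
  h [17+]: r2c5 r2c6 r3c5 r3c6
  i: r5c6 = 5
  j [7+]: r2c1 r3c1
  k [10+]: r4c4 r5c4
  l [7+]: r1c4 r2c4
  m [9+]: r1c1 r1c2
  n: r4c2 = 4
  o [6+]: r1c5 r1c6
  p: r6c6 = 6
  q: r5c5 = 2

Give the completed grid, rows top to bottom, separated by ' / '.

Cage n is a single given cell, leaving r4c2 = 4.
4 is placed in row 4, so r4c4 = 6.
6 is placed in column 4, leaving r5c4 = 4.
Cage q is a single given cell, which forces r5c5 = 2.
I is a freebie, which forces r5c6 = 5.
Cage f is a single given cell, leaving r6c5 = 1.
Cage p is given, which forces r6c6 = 6.
Column 5 already has 1, so r4c5 = 3.
Cage e's pair has sum 5; hence r4c6 = 2.
Row 5 already has 5; hence r5c2 = 6.
6 is placed in row 6, leaving r6c2 = 5.
Cage m's pair has sum 9; hence r1c1 = 6.
5 is placed in column 2, so r1c2 = 3.
The two cells of cage o must have sum 6, leaving r1c5 = 5.
Column 6 already has 2, leaving r1c6 = 1.
Row 1 now contains 5, leaving r1c4 = 2.
Cage l needs two cells with sum 7; hence r2c4 = 5.
Column 4 now contains 2, leaving r6c4 = 3.
2 is placed in row 1, so r1c3 = 4.
The 3 cells of cage g must have sum 8; hence r2c2 = 1.
Cage g needs sum 8, so r2c3 = 3.
Row 2 now contains 3, so r2c6 = 4.
Cage b has sum 9, leaving r3c2 = 2.
The 3 cells of cage b must have sum 9, which forces r3c3 = 6.
Column 4 now contains 3, so r3c4 = 1.
6 is placed in row 3, which forces r3c5 = 4.
4 is placed in column 6, leaving r3c6 = 3.
Column 3 already has 3; hence r5c3 = 1.
Column 3 now contains 4, which forces r6c3 = 2.
Row 2 now contains 4, which forces r2c1 = 2.
Row 2 now contains 4, so r2c5 = 6.
3 is placed in row 3, which forces r3c1 = 5.
Cage c needs sum 8; hence r4c1 = 1.
Column 3 now contains 1, which forces r4c3 = 5.
1 is placed in row 5, leaving r5c1 = 3.
2 is placed in row 6, so r6c1 = 4.

6 3 4 2 5 1 / 2 1 3 5 6 4 / 5 2 6 1 4 3 / 1 4 5 6 3 2 / 3 6 1 4 2 5 / 4 5 2 3 1 6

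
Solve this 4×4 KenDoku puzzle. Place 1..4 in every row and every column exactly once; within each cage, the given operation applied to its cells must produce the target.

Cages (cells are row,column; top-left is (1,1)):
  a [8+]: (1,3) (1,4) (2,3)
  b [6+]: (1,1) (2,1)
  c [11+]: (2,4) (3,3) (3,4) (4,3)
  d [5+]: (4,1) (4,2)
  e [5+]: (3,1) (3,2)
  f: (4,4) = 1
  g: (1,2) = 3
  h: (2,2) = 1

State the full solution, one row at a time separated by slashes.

Cage g is a single given cell, so (1,2) = 3.
Cage h is a single given cell, so (2,2) = 1.
F is a freebie, leaving (4,4) = 1.
Cage d's pair has sum 5, so (4,1) = 3.
Cage d's pair has sum 5, leaving (4,2) = 2.
Row 4 now contains 2, so (4,3) = 4.
Column 3 already has 4, leaving (1,3) = 1.
Cage a has sum 8; hence (1,4) = 4.
Cage a has sum 8, so (2,3) = 3.
Column 4 already has 4, leaving (2,4) = 2.
3 is placed in column 1, which forces (3,1) = 1.
Column 2 already has 2, so (3,2) = 4.
Column 3 now contains 1, leaving (3,3) = 2.
2 is placed in column 4; hence (3,4) = 3.
Row 1 now contains 4, which forces (1,1) = 2.
2 is placed in row 2, which forces (2,1) = 4.

2 3 1 4 / 4 1 3 2 / 1 4 2 3 / 3 2 4 1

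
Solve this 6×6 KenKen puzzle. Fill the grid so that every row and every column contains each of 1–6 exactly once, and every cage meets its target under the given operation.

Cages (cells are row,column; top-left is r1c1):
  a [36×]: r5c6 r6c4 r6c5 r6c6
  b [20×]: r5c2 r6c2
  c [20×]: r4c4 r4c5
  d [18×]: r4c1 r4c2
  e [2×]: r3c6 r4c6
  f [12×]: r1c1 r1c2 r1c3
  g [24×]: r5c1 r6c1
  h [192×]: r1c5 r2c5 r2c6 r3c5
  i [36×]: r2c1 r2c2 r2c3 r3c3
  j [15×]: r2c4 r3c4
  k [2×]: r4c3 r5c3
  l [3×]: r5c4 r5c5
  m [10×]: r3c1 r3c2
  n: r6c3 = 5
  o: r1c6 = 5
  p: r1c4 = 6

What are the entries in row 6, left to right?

P is a freebie, which forces r1c4 = 6.
Cage o is a single given cell; hence r1c6 = 5.
Cage h needs product 192, so r2c6 = 4.
Cage n is a single given cell, leaving r6c3 = 5.
The two cells of cage b must have product 20; hence r5c2 = 5.
Row 6 now contains 5; hence r6c2 = 4.
Cage m's pair has product 10, which forces r3c1 = 5.
5 is placed in column 2, leaving r3c2 = 2.
Row 3 already has 5, which forces r3c4 = 3.
Row 3 now contains 2, leaving r3c6 = 1.
1 is placed in column 6, which forces r4c6 = 2.
Cage g needs two cells with product 24, so r5c1 = 4.
3 is placed in column 4, leaving r5c4 = 1.
Row 5 now contains 1, leaving r5c5 = 3.
Row 5 now contains 3, so r5c6 = 6.
4 is placed in row 6, so r6c1 = 6.
Column 4 now contains 1, which forces r6c4 = 2.
2 is placed in row 6, so r6c5 = 1.
6 is placed in column 6, so r6c6 = 3.
Cage f needs product 12, leaving r1c3 = 4.
Row 1 now contains 4, so r1c5 = 2.
3 is placed in column 4, leaving r2c4 = 5.
Column 5 now contains 2, so r2c5 = 6.
Row 3 already has 1; hence r3c3 = 6.
6 is placed in column 5, leaving r3c5 = 4.
Column 1 now contains 6; hence r4c1 = 3.
Cage d needs two cells with product 18, leaving r4c2 = 6.
2 is placed in row 4; hence r4c3 = 1.
Column 4 now contains 5, leaving r4c4 = 4.
Column 5 already has 4, leaving r4c5 = 5.
Row 5 now contains 1, so r5c3 = 2.
Column 1 already has 3; hence r1c1 = 1.
Cage f needs product 12, leaving r1c2 = 3.
Cage i has product 36; hence r2c1 = 2.
Cage i needs product 36, leaving r2c2 = 1.
Column 3 now contains 2, leaving r2c3 = 3.
The full grid is 1 3 4 6 2 5 / 2 1 3 5 6 4 / 5 2 6 3 4 1 / 3 6 1 4 5 2 / 4 5 2 1 3 6 / 6 4 5 2 1 3.

6 4 5 2 1 3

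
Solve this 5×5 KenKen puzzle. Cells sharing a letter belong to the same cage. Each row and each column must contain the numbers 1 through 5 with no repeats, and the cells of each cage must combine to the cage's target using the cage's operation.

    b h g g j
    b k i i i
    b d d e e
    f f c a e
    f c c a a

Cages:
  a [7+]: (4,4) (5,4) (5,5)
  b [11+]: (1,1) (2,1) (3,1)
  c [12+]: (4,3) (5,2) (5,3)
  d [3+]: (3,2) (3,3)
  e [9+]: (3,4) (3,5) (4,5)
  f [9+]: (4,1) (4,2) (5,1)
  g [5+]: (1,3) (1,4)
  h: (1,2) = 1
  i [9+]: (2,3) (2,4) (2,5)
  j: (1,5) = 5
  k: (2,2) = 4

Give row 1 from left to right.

Cage h is a single given cell; hence (1,2) = 1.
J is a freebie, which forces (1,5) = 5.
K is a freebie; hence (2,2) = 4.
Column 2 now contains 1; hence (3,2) = 2.
Row 3 already has 2; hence (3,3) = 1.
In row 1, 4 can only go at (1,1), so (1,1) = 4.
The 3 cells of cage b must have sum 11, so (2,1) = 2.
Column 1 already has 4, which forces (3,1) = 5.
The 3 cells of cage f must have sum 9; hence (4,2) = 5.
The 3 cells of cage e must have sum 9, leaving (4,5) = 2.
Column 2 already has 5; hence (5,2) = 3.
Cage f has sum 9, so (4,1) = 3.
Cage c needs sum 12; hence (4,3) = 4.
Row 4 now contains 4, so (4,4) = 1.
Row 5 already has 3, so (5,1) = 1.
The 3 cells of cage c must have sum 12, so (5,3) = 5.
5 is placed in row 5, leaving (5,4) = 2.
1 is placed in row 5, which forces (5,5) = 4.
Cage g needs two cells with sum 5; hence (1,3) = 2.
Column 4 already has 2; hence (1,4) = 3.
Column 3 now contains 5; hence (2,3) = 3.
The 3 cells of cage i must have sum 9, leaving (2,4) = 5.
Cage i needs sum 9, leaving (2,5) = 1.
The 3 cells of cage e must have sum 9; hence (3,4) = 4.
Column 5 already has 4; hence (3,5) = 3.
Completed grid: 4 1 2 3 5 / 2 4 3 5 1 / 5 2 1 4 3 / 3 5 4 1 2 / 1 3 5 2 4.

4 1 2 3 5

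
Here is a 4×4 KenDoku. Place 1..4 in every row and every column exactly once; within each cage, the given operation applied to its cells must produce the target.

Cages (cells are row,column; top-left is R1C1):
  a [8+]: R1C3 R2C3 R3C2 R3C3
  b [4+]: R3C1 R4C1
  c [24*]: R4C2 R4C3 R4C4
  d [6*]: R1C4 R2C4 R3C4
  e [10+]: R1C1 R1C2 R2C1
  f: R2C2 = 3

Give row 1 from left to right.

2 4 1 3

Cage f is given, which forces R2C2 = 3.
Cage e needs sum 10, leaving R1C1 = 2.
3 is placed in column 2, leaving R1C2 = 4.
Row 2 now contains 3, leaving R2C1 = 4.
Column 2 now contains 4, which forces R4C2 = 2.
Cage a needs sum 8, leaving R1C3 = 1.
Row 1 now contains 1, leaving R1C4 = 3.
The 4 cells of cage a must have sum 8, which forces R2C3 = 2.
2 is placed in row 2, which forces R2C4 = 1.
Column 2 already has 2, which forces R3C2 = 1.
Cage a has sum 8, so R3C3 = 4.
Column 4 now contains 1, so R3C4 = 2.
4 is placed in column 3, which forces R4C3 = 3.
Column 4 already has 3, leaving R4C4 = 4.
1 is placed in row 3, so R3C1 = 3.
Row 4 now contains 3, leaving R4C1 = 1.
Filled in: 2 4 1 3 / 4 3 2 1 / 3 1 4 2 / 1 2 3 4.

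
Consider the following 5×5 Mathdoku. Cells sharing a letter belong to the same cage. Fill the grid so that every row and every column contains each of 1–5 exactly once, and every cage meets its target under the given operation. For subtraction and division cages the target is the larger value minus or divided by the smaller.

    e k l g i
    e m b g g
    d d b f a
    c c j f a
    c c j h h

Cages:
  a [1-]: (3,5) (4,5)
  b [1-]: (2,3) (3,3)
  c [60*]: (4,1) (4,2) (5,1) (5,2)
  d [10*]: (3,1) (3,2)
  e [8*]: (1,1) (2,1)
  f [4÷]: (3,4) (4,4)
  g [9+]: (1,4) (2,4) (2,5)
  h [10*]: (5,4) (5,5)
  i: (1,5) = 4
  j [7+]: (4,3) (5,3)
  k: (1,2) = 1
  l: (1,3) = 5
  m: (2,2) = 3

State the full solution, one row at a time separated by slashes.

2 1 5 3 4 / 4 3 2 5 1 / 5 2 1 4 3 / 3 5 4 1 2 / 1 4 3 2 5

Cage k is given, leaving (1,2) = 1.
L is a freebie, which forces (1,3) = 5.
Cage i is a single given cell, which forces (1,5) = 4.
M is a freebie, which forces (2,2) = 3.
Row 1 now contains 4, which forces (1,1) = 2.
Row 1 now contains 2, leaving (1,4) = 3.
Cage e's pair has product 8, leaving (2,1) = 4.
Column 1 already has 2, which forces (3,1) = 5.
Row 3 now contains 5, so (3,2) = 2.
The two cells of cage b must have difference 1, so (2,3) = 2.
The two cells of cage a must have difference 1; hence (4,5) = 2.
Column 5 now contains 2; hence (5,5) = 5.
Cage g needs sum 9, so (2,4) = 5.
5 is placed in column 5, leaving (2,5) = 1.
Column 5 already has 1, so (3,5) = 3.
Cage c has product 60, which forces (4,2) = 5.
Row 5 already has 5; hence (5,2) = 4.
Row 5 now contains 4, which forces (5,3) = 3.
Row 5 already has 5; hence (5,4) = 2.
Row 3 already has 3; hence (3,3) = 1.
Row 3 already has 1, so (3,4) = 4.
Cage c has product 60, leaving (4,1) = 3.
3 is placed in column 3, leaving (4,3) = 4.
Column 4 now contains 4, so (4,4) = 1.
Row 5 now contains 3, so (5,1) = 1.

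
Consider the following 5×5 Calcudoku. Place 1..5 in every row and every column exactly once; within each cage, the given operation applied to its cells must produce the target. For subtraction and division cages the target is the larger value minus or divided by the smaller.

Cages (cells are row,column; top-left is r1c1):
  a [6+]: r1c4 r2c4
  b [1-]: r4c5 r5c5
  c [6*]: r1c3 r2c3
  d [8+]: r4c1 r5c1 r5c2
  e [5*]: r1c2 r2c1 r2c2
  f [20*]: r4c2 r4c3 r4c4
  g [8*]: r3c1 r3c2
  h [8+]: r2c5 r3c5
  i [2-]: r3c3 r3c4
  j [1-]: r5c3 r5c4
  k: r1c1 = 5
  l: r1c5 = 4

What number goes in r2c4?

4

K is a freebie, which forces r1c1 = 5.
Cage e needs product 5, leaving r1c2 = 1.
Cage l is given, so r1c5 = 4.
Cage e needs product 5; hence r2c1 = 1.
Cage e has product 5; hence r2c2 = 5.
Row 2 now contains 5; hence r2c5 = 3.
Column 5 now contains 3, so r3c5 = 5.
5 is placed in column 2; hence r4c2 = 4.
Cage c needs two cells with product 6; hence r1c3 = 3.
Row 1 already has 4, so r1c4 = 2.
Row 2 now contains 3; hence r2c3 = 2.
Cage a needs two cells with sum 6, so r2c4 = 4.
The two cells of cage g must have product 8, which forces r3c1 = 4.
4 is placed in column 2, which forces r3c2 = 2.
Row 3 already has 4; hence r3c3 = 1.
Row 3 already has 1, which forces r3c4 = 3.
Column 3 now contains 1, leaving r4c3 = 5.
5 is placed in row 4, so r4c4 = 1.
1 is placed in row 4, which forces r4c5 = 2.
Column 1 now contains 4, leaving r5c1 = 2.
Column 2 already has 2, so r5c2 = 3.
Column 3 already has 5, leaving r5c3 = 4.
Column 4 now contains 1, so r5c4 = 5.
2 is placed in column 5, leaving r5c5 = 1.
Row 4 now contains 2, so r4c1 = 3.
The full grid is 5 1 3 2 4 / 1 5 2 4 3 / 4 2 1 3 5 / 3 4 5 1 2 / 2 3 4 5 1.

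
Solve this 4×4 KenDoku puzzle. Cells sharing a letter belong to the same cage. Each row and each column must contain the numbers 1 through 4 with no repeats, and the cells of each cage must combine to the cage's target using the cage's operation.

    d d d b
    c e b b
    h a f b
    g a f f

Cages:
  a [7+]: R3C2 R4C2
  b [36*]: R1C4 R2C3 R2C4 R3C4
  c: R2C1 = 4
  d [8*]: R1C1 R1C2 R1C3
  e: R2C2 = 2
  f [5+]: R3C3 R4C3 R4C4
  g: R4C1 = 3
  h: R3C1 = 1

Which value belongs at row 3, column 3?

Cage c is a single given cell, so R2C1 = 4.
E is a freebie, so R2C2 = 2.
Cage b needs product 36; hence R2C3 = 3.
Row 2 now contains 4, which forces R2C4 = 1.
Cage h is a single given cell; hence R3C1 = 1.
Row 3 now contains 1, so R3C3 = 2.
G is a freebie, so R4C1 = 3.
Row 4 now contains 3, leaving R4C2 = 4.
Column 3 now contains 3; hence R4C3 = 1.
Column 4 now contains 1, so R4C4 = 2.
1 is placed in column 1, which forces R1C1 = 2.
4 is placed in column 2; hence R1C2 = 1.
Column 3 now contains 1, so R1C3 = 4.
4 is placed in row 1, which forces R1C4 = 3.
4 is placed in column 2, leaving R3C2 = 3.
Column 4 already has 3; hence R3C4 = 4.
Filled in: 2 1 4 3 / 4 2 3 1 / 1 3 2 4 / 3 4 1 2.

2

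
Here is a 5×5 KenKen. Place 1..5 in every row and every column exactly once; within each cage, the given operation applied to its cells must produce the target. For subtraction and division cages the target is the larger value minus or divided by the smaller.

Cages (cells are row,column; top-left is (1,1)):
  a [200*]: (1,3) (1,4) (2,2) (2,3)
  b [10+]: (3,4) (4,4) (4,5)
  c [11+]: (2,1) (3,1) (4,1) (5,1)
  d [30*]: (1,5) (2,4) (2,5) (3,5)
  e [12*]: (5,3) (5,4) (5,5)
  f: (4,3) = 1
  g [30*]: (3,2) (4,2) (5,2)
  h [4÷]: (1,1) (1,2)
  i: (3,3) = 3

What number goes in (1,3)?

2

Cage i is given, which forces (3,3) = 3.
Cage f is a single given cell, leaving (4,3) = 1.
1 is placed in column 3, leaving (5,3) = 4.
Row 1 needs a 3, and only (1,5) is open for it.
Cage e needs product 12, so (5,4) = 3.
Column 5 already has 3, so (5,5) = 1.
Cage d needs product 30, leaving (2,4) = 1.
Column 4 now contains 1, which forces (3,4) = 4.
Cage g needs product 30, leaving (4,2) = 3.
The 4 cells of cage a must have product 200, so (1,3) = 2.
Column 4 already has 4, leaving (1,4) = 5.
Cage c has sum 11, leaving (2,1) = 3.
The 4 cells of cage a must have product 200; hence (2,2) = 4.
The 4 cells of cage a must have product 200, so (2,3) = 5.
Row 2 already has 5; hence (2,5) = 2.
Cage c has sum 11, leaving (3,1) = 1.
Column 5 now contains 2; hence (3,5) = 5.
The 3 cells of cage b must have sum 10, leaving (4,4) = 2.
Cage b needs sum 10, so (4,5) = 4.
1 is placed in column 1, which forces (1,1) = 4.
Column 2 already has 4, leaving (1,2) = 1.
Row 3 already has 5, leaving (3,2) = 2.
Row 4 already has 2, leaving (4,1) = 5.
Cage c needs sum 11, so (5,1) = 2.
Cage g has product 30, which forces (5,2) = 5.
The full grid is 4 1 2 5 3 / 3 4 5 1 2 / 1 2 3 4 5 / 5 3 1 2 4 / 2 5 4 3 1.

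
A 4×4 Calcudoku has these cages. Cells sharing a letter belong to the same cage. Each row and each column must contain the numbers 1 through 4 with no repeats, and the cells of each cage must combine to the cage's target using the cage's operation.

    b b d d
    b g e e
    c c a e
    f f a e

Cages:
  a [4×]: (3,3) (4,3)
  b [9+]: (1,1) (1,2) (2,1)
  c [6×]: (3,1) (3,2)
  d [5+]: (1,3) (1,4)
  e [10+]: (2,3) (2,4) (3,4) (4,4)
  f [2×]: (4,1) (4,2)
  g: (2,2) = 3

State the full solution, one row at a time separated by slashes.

G is a freebie, which forces (2,2) = 3.
Column 2 already has 3, leaving (3,2) = 2.
2 is placed in column 2, leaving (4,2) = 1.
Row 4 already has 1, leaving (4,3) = 4.
2 is placed in column 2, which forces (1,2) = 4.
Row 3 already has 2, leaving (3,1) = 3.
4 is placed in column 3, leaving (3,3) = 1.
Row 3 now contains 1, so (3,4) = 4.
Row 4 already has 1; hence (4,1) = 2.
Row 4 now contains 2, so (4,4) = 3.
Column 1 now contains 3, which forces (1,1) = 1.
The two cells of cage d must have sum 5, so (1,3) = 3.
Column 4 already has 3, leaving (1,4) = 2.
2 is placed in column 1; hence (2,1) = 4.
Column 3 now contains 1; hence (2,3) = 2.
The 4 cells of cage e must have sum 10, which forces (2,4) = 1.

1 4 3 2 / 4 3 2 1 / 3 2 1 4 / 2 1 4 3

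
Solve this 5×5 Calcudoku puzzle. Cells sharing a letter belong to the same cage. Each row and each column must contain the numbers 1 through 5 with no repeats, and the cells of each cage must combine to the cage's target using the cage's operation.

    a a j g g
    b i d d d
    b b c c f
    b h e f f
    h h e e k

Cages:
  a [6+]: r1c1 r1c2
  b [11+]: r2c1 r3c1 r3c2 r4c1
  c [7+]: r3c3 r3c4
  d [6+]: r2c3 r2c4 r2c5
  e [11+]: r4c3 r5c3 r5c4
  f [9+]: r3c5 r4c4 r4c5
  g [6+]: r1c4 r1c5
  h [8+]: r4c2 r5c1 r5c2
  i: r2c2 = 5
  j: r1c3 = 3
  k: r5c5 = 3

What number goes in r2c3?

1

J is a freebie, so r1c3 = 3.
Cage i is given; hence r2c2 = 5.
K is a freebie, leaving r5c5 = 3.
Cage d has sum 6; hence r2c4 = 3.
Row 2 needs a 4, and only r2c1 is open for it.
In column 4, 1 can only go at r1c4, so r1c4 = 1.
The two cells of cage a must have sum 6; hence r1c1 = 2.
Row 1 now contains 1, so r1c2 = 4.
The two cells of cage g must have sum 6, so r1c5 = 5.
Column 5 now contains 5, so r4c5 = 1.
Cage d needs sum 6, which forces r2c3 = 1.
Column 5 now contains 1, which forces r2c5 = 2.
The 4 cells of cage b must have sum 11; hence r3c1 = 1.
Cage b has sum 11, so r3c2 = 3.
Cage f has sum 9, so r3c5 = 4.
1 is placed in row 4, which forces r4c1 = 3.
Cage h has sum 8, so r4c2 = 2.
Cage f has sum 9, which forces r4c4 = 4.
Cage h has sum 8, which forces r5c1 = 5.
Cage h has sum 8, leaving r5c2 = 1.
Row 5 now contains 5, which forces r5c4 = 2.
Cage c needs two cells with sum 7, leaving r3c3 = 2.
Column 4 already has 2; hence r3c4 = 5.
Row 4 already has 4, leaving r4c3 = 5.
Row 5 already has 2; hence r5c3 = 4.
Filled in: 2 4 3 1 5 / 4 5 1 3 2 / 1 3 2 5 4 / 3 2 5 4 1 / 5 1 4 2 3.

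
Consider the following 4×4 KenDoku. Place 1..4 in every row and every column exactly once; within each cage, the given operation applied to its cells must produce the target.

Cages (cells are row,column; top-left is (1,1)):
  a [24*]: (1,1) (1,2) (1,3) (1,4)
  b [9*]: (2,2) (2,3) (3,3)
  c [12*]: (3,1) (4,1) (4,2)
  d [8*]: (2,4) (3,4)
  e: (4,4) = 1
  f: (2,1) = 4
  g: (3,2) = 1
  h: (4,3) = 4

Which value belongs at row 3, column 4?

F is a freebie, which forces (2,1) = 4.
Cage b has product 9, which forces (2,2) = 3.
Cage b has product 9, which forces (2,3) = 1.
Row 2 already has 4, which forces (2,4) = 2.
Cage g is given, so (3,2) = 1.
Cage b has product 9, so (3,3) = 3.
Column 4 now contains 2, leaving (3,4) = 4.
Cage h is given, so (4,3) = 4.
E is a freebie; hence (4,4) = 1.
Cage a has product 24, which forces (1,1) = 1.
The 4 cells of cage a must have product 24, which forces (1,2) = 4.
4 is placed in column 3, leaving (1,3) = 2.
1 is placed in column 4, so (1,4) = 3.
Row 3 already has 3, which forces (3,1) = 2.
Row 4 already has 1, leaving (4,1) = 3.
Row 4 already has 4, which forces (4,2) = 2.
Filled in: 1 4 2 3 / 4 3 1 2 / 2 1 3 4 / 3 2 4 1.

4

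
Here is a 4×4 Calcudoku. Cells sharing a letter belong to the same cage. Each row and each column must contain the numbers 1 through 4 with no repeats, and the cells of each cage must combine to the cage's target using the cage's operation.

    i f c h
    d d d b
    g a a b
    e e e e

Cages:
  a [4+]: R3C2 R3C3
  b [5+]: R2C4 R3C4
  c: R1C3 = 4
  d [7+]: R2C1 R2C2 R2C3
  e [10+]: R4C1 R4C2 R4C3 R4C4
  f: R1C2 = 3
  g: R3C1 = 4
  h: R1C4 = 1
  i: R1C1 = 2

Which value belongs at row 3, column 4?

I is a freebie; hence R1C1 = 2.
F is a freebie, leaving R1C2 = 3.
C is a freebie; hence R1C3 = 4.
Cage h is a single given cell; hence R1C4 = 1.
Cage g is a single given cell, so R3C1 = 4.
Column 2 now contains 3; hence R3C2 = 1.
Row 3 already has 1, which forces R3C3 = 3.
Row 3 now contains 3, so R3C4 = 2.
Column 1 already has 4, leaving R2C1 = 1.
Cage d needs sum 7, which forces R2C2 = 4.
Cage d needs sum 7, leaving R2C3 = 2.
Cage b needs two cells with sum 5, which forces R2C4 = 3.
Column 1 already has 1, which forces R4C1 = 3.
Column 2 now contains 4, so R4C2 = 2.
Column 3 already has 2; hence R4C3 = 1.
Column 4 already has 3; hence R4C4 = 4.
Filled in: 2 3 4 1 / 1 4 2 3 / 4 1 3 2 / 3 2 1 4.

2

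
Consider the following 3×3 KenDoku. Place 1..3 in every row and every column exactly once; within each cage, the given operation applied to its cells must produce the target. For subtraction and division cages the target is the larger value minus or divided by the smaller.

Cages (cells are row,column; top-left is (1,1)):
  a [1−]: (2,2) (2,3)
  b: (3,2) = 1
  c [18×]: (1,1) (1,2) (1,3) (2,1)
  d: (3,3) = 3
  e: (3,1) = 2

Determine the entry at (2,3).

1

Cage c needs product 18, which forces (2,1) = 3.
Cage e is given, leaving (3,1) = 2.
Cage b is a single given cell; hence (3,2) = 1.
D is a freebie, so (3,3) = 3.
Column 1 already has 2, leaving (1,1) = 1.
Cage c has product 18, leaving (1,2) = 3.
Cage c has product 18, leaving (1,3) = 2.
Column 2 already has 1, so (2,2) = 2.
The two cells of cage a must have difference 1, so (2,3) = 1.
Completed grid: 1 3 2 / 3 2 1 / 2 1 3.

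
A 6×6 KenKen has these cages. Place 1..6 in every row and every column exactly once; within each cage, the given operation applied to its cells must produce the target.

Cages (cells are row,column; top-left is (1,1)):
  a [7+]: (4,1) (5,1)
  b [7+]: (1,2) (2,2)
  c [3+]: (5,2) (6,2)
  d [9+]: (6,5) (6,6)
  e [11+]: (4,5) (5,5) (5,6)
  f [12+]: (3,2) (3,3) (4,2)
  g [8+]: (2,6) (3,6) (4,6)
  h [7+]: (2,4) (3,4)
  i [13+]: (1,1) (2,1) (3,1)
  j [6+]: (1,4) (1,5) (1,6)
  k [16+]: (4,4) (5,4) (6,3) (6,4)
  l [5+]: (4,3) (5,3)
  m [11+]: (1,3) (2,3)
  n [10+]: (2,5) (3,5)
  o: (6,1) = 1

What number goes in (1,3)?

6

Cage o is given, which forces (6,1) = 1.
Row 6 now contains 1, which forces (6,2) = 2.
2 is placed in column 2; hence (5,2) = 1.
The 3 cells of cage f must have sum 12, which forces (3,3) = 1.
Column 3 needs a 4, and only (6,3) is open for it.
Cage d's pair has sum 9, so (6,5) = 3.
4 is placed in row 6, leaving (6,6) = 6.
Cage e needs sum 11; hence (5,6) = 4.
Row 6 now contains 6, leaving (6,4) = 5.
The only place for 3 in row 4 is (4,3).
Column 3 now contains 3, which forces (5,3) = 2.
2 is placed in row 5, leaving (5,5) = 5.
The two cells of cage a must have sum 7, which forces (4,1) = 4.
Row 4 now contains 4, which forces (4,4) = 1.
Column 5 already has 5, which forces (4,5) = 2.
2 is placed in row 4, so (4,6) = 5.
Row 5 now contains 5, leaving (5,1) = 3.
Row 5 already has 3, which forces (5,4) = 6.
Column 5 now contains 2, leaving (1,5) = 1.
Cage g needs sum 8, which forces (2,6) = 1.
Cage f has sum 12, leaving (3,2) = 5.
Column 6 already has 5, which forces (3,6) = 2.
Row 4 now contains 5, leaving (4,2) = 6.
Cage j needs sum 6; hence (1,4) = 2.
2 is placed in column 6, leaving (1,6) = 3.
Row 3 already has 2, so (3,1) = 6.
Row 3 now contains 6; hence (3,5) = 4.
Row 1 now contains 2; hence (1,1) = 5.
Row 1 already has 3, leaving (1,2) = 4.
Row 1 already has 5; hence (1,3) = 6.
Cage i has sum 13, leaving (2,1) = 2.
The two cells of cage b must have sum 7, leaving (2,2) = 3.
Column 3 now contains 6, which forces (2,3) = 5.
The two cells of cage h must have sum 7, which forces (2,4) = 4.
4 is placed in column 5, which forces (2,5) = 6.
Row 3 now contains 4, so (3,4) = 3.
Completed grid: 5 4 6 2 1 3 / 2 3 5 4 6 1 / 6 5 1 3 4 2 / 4 6 3 1 2 5 / 3 1 2 6 5 4 / 1 2 4 5 3 6.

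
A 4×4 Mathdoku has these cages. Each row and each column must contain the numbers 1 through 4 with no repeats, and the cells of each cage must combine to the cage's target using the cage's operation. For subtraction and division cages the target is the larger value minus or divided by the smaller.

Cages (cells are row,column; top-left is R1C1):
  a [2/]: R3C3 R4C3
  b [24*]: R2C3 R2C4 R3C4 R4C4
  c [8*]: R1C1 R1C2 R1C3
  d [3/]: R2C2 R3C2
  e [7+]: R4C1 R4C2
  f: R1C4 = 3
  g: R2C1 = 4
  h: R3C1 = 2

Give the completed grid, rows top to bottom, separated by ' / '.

1 2 4 3 / 4 1 3 2 / 2 3 1 4 / 3 4 2 1

F is a freebie, so R1C4 = 3.
G is a freebie, which forces R2C1 = 4.
Cage h is a single given cell, leaving R3C1 = 2.
Column 1 already has 4, which forces R4C1 = 3.
3 is placed in row 4, which forces R4C2 = 4.
2 is placed in column 1; hence R1C1 = 1.
Cage c has product 8, which forces R1C2 = 2.
Cage c needs product 8, leaving R1C3 = 4.
Cage b has product 24, which forces R2C3 = 3.
Column 3 now contains 4, so R3C3 = 1.
The 4 cells of cage b must have product 24, which forces R3C4 = 4.
The two cells of cage a must have quotient 2, so R4C3 = 2.
Row 4 already has 2; hence R4C4 = 1.
Row 2 now contains 3; hence R2C2 = 1.
Column 4 now contains 1, leaving R2C4 = 2.
Row 3 now contains 1, leaving R3C2 = 3.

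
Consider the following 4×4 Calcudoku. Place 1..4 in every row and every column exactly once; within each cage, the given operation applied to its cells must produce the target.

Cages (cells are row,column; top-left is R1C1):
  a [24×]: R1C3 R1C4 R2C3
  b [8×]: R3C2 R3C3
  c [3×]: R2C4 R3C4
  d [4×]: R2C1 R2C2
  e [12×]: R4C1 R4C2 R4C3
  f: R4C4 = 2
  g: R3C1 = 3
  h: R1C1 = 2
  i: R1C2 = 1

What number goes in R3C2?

2

Cage h is a single given cell, so R1C1 = 2.
Cage i is given, so R1C2 = 1.
1 is placed in column 2, so R2C2 = 4.
Cage g is given, leaving R3C1 = 3.
Column 2 now contains 4, leaving R3C2 = 2.
2 is placed in row 3, so R3C3 = 4.
Row 3 already has 3, leaving R3C4 = 1.
Column 2 now contains 4, which forces R4C2 = 3.
Row 4 already has 3, leaving R4C3 = 1.
Cage f is given, so R4C4 = 2.
Column 3 already has 4, so R1C3 = 3.
Cage a needs product 24; hence R1C4 = 4.
4 is placed in row 2, so R2C1 = 1.
Cage a needs product 24, leaving R2C3 = 2.
Column 4 already has 1; hence R2C4 = 3.
1 is placed in row 4; hence R4C1 = 4.
Completed grid: 2 1 3 4 / 1 4 2 3 / 3 2 4 1 / 4 3 1 2.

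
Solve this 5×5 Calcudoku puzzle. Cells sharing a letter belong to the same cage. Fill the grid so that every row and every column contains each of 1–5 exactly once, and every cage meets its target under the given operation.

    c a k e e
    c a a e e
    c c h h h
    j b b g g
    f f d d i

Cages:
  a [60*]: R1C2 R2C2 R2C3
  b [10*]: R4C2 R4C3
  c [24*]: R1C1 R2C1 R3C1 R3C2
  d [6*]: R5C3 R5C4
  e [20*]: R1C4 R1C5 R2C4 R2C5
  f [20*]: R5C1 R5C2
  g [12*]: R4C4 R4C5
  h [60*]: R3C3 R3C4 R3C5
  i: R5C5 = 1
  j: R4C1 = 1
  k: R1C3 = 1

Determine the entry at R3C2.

Cage k is a single given cell, leaving R1C3 = 1.
J is a freebie, leaving R4C1 = 1.
Cage i is given, which forces R5C5 = 1.
Cage e needs product 20, which forces R1C4 = 2.
Cage e needs product 20; hence R1C5 = 5.
The 4 cells of cage e must have product 20, so R2C4 = 1.
Cage e has product 20, leaving R2C5 = 2.
Cage c has product 24; hence R3C2 = 1.
2 is placed in column 4, leaving R5C4 = 3.
Cage c has product 24; hence R3C1 = 2.
Column 4 already has 3; hence R4C4 = 4.
The two cells of cage g must have product 12; hence R4C5 = 3.
Row 5 already has 3, so R5C3 = 2.
The 3 cells of cage h must have product 60, so R3C3 = 3.
4 is placed in column 4, so R3C4 = 5.
Column 5 now contains 3, leaving R3C5 = 4.
Cage b's pair has product 10, leaving R4C2 = 2.
Column 3 now contains 2, so R4C3 = 5.
Cage a has product 60, so R1C2 = 3.
The 3 cells of cage a must have product 60, leaving R2C2 = 5.
5 is placed in column 3, which forces R2C3 = 4.
Column 2 already has 5, leaving R5C2 = 4.
Row 1 already has 3, so R1C1 = 4.
Row 2 now contains 4, which forces R2C1 = 3.
Row 5 now contains 4, leaving R5C1 = 5.
Filled in: 4 3 1 2 5 / 3 5 4 1 2 / 2 1 3 5 4 / 1 2 5 4 3 / 5 4 2 3 1.

1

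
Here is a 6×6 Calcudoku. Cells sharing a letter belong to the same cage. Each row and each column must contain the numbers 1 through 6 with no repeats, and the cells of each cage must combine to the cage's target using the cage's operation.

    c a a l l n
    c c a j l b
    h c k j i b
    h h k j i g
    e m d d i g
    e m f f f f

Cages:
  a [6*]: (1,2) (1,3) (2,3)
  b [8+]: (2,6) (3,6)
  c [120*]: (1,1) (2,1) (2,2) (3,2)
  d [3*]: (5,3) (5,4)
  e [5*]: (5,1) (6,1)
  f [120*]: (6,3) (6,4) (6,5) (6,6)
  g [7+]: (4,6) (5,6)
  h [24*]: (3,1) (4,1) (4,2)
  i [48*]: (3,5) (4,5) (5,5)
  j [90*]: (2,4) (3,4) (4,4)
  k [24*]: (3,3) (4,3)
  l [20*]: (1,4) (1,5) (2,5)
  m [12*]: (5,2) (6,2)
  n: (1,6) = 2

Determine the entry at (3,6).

N is a freebie, so (1,6) = 2.
Row 4 needs a 5, and only (4,4) is open for it.
The only place for 5 in row 5 is (5,1).
Column 1 now contains 5, which forces (6,1) = 1.
In row 1, 5 can only go at (1,5), so (1,5) = 5.
The only place for 1 in row 3 is (3,2).
1 is placed in column 2, leaving (1,2) = 3.
Cage a needs product 6, leaving (1,3) = 1.
Row 1 now contains 1, leaving (1,4) = 4.
The 4 cells of cage c must have product 120, which forces (2,2) = 5.
The 3 cells of cage a must have product 6, which forces (2,3) = 2.
5 is placed in row 2, so (2,6) = 3.
3 is placed in column 6, leaving (3,6) = 5.
Column 3 already has 1, so (5,3) = 3.
Row 5 now contains 3, leaving (5,4) = 1.
5 is placed in column 6; hence (6,6) = 4.
Row 1 now contains 4, which forces (1,1) = 6.
Cage c has product 120, leaving (2,1) = 4.
Row 2 already has 3, so (2,4) = 6.
The 3 cells of cage l must have product 20, leaving (2,5) = 1.
Cage j needs product 90, which forces (3,4) = 3.
Cage g's pair has sum 7, which forces (4,6) = 1.
4 is placed in column 6; hence (5,6) = 6.
4 is placed in row 6, so (6,3) = 5.
3 is placed in column 4, so (6,4) = 2.
Row 6 already has 2, so (6,5) = 3.
3 is placed in row 3, so (3,1) = 2.
Cage h has product 24; hence (4,1) = 3.
Cage h needs product 24, so (4,2) = 4.
Row 4 now contains 4, which forces (4,3) = 6.
6 is placed in row 4, so (4,5) = 2.
Row 5 now contains 6, leaving (5,2) = 2.
Column 5 now contains 2, which forces (5,5) = 4.
Row 6 already has 2, which forces (6,2) = 6.
Column 3 now contains 6, so (3,3) = 4.
4 is placed in column 5; hence (3,5) = 6.
Completed grid: 6 3 1 4 5 2 / 4 5 2 6 1 3 / 2 1 4 3 6 5 / 3 4 6 5 2 1 / 5 2 3 1 4 6 / 1 6 5 2 3 4.

5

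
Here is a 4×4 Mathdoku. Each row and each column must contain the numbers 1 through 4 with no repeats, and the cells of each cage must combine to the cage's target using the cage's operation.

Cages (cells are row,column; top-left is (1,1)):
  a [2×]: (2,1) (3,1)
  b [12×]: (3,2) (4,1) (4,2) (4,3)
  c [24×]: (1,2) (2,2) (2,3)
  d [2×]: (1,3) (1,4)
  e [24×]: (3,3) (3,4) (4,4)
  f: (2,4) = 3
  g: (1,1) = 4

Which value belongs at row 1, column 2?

Cage g is given, so (1,1) = 4.
Cage f is given, leaving (2,4) = 3.
The 3 cells of cage c must have product 24, which forces (1,2) = 3.
Cage e has product 24; hence (3,3) = 3.
Cage b has product 12, leaving (4,1) = 3.
In row 2, 1 can only go at (2,1), so (2,1) = 1.
1 is placed in column 1, so (3,1) = 2.
2 is placed in row 3; hence (3,2) = 1.
2 is placed in row 3, so (3,4) = 4.
Column 2 already has 1, so (4,2) = 4.
4 is placed in column 4, so (4,4) = 2.
Cage d's pair has product 2, which forces (1,3) = 2.
Column 4 now contains 2, leaving (1,4) = 1.
Column 2 already has 4; hence (2,2) = 2.
Cage c needs product 24, leaving (2,3) = 4.
Row 4 already has 2, which forces (4,3) = 1.
The full grid is 4 3 2 1 / 1 2 4 3 / 2 1 3 4 / 3 4 1 2.

3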